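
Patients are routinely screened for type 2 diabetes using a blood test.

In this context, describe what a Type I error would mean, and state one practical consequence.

With the conventional null hypothesis that the patient does not have type 2 diabetes:
A Type I error is rejecting H₀ when H₀ is true.
Here that means flagging the patient as positive and ordering follow-up testing when actually the patient does not have type 2 diabetes.

A Type I error would mean concluding that the patient has type 2 diabetes when in fact the patient does not have type 2 diabetes. Consequence: a healthy patient suffers needless anxiety and the cost of confirmatory testing.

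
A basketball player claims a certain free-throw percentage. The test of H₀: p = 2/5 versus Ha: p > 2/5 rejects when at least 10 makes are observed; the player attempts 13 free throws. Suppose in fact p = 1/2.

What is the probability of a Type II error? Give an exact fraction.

β = P(fail to reject H₀ | Ha true) = P(S ≤ 9 | p = 1/2), S ~ Binomial(13, 1/2).
Equivalently, β = 1 − P(S ≥ 10) = 3907/4096.

3907/4096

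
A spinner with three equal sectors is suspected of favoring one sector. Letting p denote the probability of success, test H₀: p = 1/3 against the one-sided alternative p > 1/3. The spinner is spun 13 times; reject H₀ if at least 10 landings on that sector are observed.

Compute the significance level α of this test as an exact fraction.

2627/1594323

α = P(reject H₀ | H₀ true) = P(K ≥ 10 | p = 1/3), with K ~ Binomial(13, 1/3).
P(K ≥ 10) = Σ_{j=10}^{13} C(13,j)·(1/3)^j·(2/3)^{13-j} = 2627/1594323.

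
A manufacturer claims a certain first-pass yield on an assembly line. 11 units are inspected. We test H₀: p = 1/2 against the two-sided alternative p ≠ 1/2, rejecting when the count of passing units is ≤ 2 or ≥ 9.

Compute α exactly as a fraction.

67/1024

α = P(Y ≤ 2 or Y ≥ 9 | p = 1/2), Y ~ Binomial(11, 1/2).
The two tails are symmetric, so α = 2·(1 + 11 + 55)/2^11 = 134/2048 = 67/1024.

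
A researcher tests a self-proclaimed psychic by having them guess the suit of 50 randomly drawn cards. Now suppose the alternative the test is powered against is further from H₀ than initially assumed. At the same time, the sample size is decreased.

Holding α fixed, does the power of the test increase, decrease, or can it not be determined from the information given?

Cannot be determined from the information given.

The first change alone would make β decrease; the second alone would make β increase. Which effect dominates depends on the magnitudes, which are not given.
Since power = 1 − β, the effect on power is likewise indeterminate.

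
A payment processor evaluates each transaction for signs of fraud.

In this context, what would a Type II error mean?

With the conventional null hypothesis that the transaction is legitimate:
A Type II error is failing to reject H₀ when H₀ is false.
Here that means approving the transaction when actually the transaction is fraudulent.

A Type II error would mean concluding that the transaction is legitimate (or at least failing to establish that the transaction is fraudulent) when in fact the transaction is fraudulent.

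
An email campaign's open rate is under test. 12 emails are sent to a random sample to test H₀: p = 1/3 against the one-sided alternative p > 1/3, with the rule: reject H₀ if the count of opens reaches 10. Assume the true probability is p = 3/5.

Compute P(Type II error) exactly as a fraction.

Under the alternative p = 3/5, S ~ Binomial(12, 3/5); β is the probability the test does not reject, P(S < 10).
Equivalently, β = 1 − P(S ≥ 10) = 44753744/48828125.

44753744/48828125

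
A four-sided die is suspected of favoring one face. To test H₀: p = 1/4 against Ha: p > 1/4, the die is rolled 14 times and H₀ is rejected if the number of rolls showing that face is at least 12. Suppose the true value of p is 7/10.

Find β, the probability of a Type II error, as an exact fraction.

Under the alternative p = 7/10, K ~ Binomial(14, 7/10); β is the probability the test does not reject, P(K < 12).
Adding the binomial probabilities P(K=0)+…+P(K=11) at p = 7/10 gives 41958212136219/50000000000000.

41958212136219/50000000000000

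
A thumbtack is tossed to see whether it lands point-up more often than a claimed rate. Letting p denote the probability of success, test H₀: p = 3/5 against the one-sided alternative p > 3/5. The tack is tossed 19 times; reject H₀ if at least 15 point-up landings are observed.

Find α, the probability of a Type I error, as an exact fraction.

265555221849/3814697265625

Under H₀, Y ~ Binomial(19, 3/5), and α = P(Y ≥ 15).
P(Y ≥ 15) = Σ_{j=15}^{19} C(19,j)·(3/5)^j·(2/5)^{19-j} = 265555221849/3814697265625.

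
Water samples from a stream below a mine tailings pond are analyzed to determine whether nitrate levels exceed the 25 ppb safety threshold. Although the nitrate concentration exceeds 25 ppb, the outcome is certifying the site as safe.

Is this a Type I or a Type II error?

Type II error

The null hypothesis here is that the nitrate concentration is at or below 25 ppb (safe).
'Certifying the site as safe' corresponds to failing to reject H₀.
H₀ was not rejected but H₀ is false — a Type II error (false negative).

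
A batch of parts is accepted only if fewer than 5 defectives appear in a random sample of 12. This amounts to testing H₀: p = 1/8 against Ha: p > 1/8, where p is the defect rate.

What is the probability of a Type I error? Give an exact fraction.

387766075/34359738368

Under H₀, Y ~ Binomial(12, 1/8); the Type I error rate is P(Y ≥ 5).
Computing the lower-tail complement: 1 − 33971972293/34359738368 = 387766075/34359738368.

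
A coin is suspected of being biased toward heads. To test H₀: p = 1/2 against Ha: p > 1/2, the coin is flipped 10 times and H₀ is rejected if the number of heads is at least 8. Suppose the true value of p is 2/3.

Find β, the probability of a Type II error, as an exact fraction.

13795/19683

Under the alternative p = 2/3, X ~ Binomial(10, 2/3); β is the probability the test does not reject, P(X < 8).
Summing C(10,j)·(2/3)^j·(1/3)^{10-j} for j = 0..7 gives 13795/19683.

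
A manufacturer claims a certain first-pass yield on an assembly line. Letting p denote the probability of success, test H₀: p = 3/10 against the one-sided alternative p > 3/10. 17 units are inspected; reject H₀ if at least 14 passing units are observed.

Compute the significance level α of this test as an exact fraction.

Under H₀, K ~ Binomial(17, 3/10), and α = P(K ≥ 14).
Summing C(17,j)(3/10)^j(7/10)^{17−j} for j = 14,…,17 gives 121645250577/10000000000000000.

121645250577/10000000000000000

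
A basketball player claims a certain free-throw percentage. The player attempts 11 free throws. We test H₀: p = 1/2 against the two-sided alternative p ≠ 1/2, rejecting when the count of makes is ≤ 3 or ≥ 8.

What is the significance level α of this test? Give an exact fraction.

Under H₀, S ~ Binomial(11, 1/2); α is the probability of landing in either tail, P(S ≤ 3) + P(S ≥ 8).
By symmetry, α = 2·P(S ≤ 3) = 2·(1 + 11 + 55 + 165)/2048 = 464/2048 = 29/128.

29/128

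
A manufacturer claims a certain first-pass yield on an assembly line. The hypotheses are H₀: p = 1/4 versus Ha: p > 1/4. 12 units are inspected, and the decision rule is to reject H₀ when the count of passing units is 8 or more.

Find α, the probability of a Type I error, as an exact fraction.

23333/8388608

Under H₀, Y ~ Binomial(12, 1/4), and α = P(Y ≥ 8).
Summing C(12,j)(1/4)^j(3/4)^{12−j} for j = 8,…,12 gives 23333/8388608.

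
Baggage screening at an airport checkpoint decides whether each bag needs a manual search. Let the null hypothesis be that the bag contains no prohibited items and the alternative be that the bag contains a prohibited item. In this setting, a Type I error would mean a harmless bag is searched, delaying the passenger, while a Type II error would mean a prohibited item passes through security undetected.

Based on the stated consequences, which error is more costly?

The Type II consequence (a prohibited item passes through security undetected) is more severe than the Type I consequence (a harmless bag is searched, delaying the passenger).

Type II error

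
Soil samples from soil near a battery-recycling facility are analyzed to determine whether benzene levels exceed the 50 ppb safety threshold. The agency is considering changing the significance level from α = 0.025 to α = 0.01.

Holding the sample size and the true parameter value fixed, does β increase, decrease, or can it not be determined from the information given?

It increases.

Tightening α shrinks the rejection region. When Ha holds, fewer sample outcomes clear the stricter threshold, so more fall in the acceptance region.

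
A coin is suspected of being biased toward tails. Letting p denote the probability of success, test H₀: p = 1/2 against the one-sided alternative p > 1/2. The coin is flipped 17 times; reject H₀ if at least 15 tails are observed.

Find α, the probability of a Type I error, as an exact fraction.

Under H₀, X ~ Binomial(17, 1/2), and α = P(X ≥ 15).
That's C(17,15) + C(17,16) + C(17,17) over 2^17, i.e. (136 + 17 + 1)/131072 = 154/131072 = 77/65536.

77/65536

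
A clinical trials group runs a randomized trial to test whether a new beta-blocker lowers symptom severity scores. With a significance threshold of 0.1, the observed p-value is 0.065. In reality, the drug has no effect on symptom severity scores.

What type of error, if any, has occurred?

Type I error

The conventional null hypothesis is that the drug has no effect on symptom severity scores.
Since p = 0.065 < α = 0.1, H₀ is rejected.
H₀ is true (actually the drug has no effect on symptom severity scores).
Rejecting a true H₀ is a Type I error.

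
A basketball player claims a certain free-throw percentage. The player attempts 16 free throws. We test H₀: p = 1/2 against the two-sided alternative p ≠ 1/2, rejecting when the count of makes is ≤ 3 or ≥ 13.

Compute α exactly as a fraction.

697/32768

Under H₀, K ~ Binomial(16, 1/2); α is the probability of landing in either tail, P(K ≤ 3) + P(K ≥ 13).
By symmetry, α = 2·P(K ≤ 3) = 2·(1 + 16 + 120 + 560)/65536 = 1394/65536 = 697/32768.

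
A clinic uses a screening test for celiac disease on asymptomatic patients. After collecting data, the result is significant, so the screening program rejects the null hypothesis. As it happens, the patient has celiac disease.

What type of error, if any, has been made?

The conventional null hypothesis here is that the patient does not have celiac disease.
The test rejected a false H₀ — the decision matches the true state.

No error — this is a correct decision.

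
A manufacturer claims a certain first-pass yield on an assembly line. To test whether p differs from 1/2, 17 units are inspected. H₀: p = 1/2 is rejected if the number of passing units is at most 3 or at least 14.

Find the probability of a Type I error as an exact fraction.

Under H₀, S ~ Binomial(17, 1/2); α is the probability of landing in either tail, P(S ≤ 3) + P(S ≥ 14).
By symmetry, α = 2·P(S ≤ 3) = 2·(1 + 17 + 136 + 680)/131072 = 1668/131072 = 417/32768.

417/32768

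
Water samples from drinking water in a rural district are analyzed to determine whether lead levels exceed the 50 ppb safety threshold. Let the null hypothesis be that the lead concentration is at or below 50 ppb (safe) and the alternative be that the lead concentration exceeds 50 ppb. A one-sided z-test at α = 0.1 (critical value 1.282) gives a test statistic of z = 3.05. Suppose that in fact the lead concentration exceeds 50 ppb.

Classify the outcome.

Since z = 3.05 > z* = 1.282, H₀ is rejected.
H₀ is false (actually the lead concentration exceeds 50 ppb).
The decision matches the true state — no error.

Neither — the decision is correct.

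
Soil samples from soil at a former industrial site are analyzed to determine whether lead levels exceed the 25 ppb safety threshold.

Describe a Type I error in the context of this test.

A Type I error would mean concluding that the lead concentration exceeds 25 ppb when in fact the lead concentration is at or below 25 ppb (safe).

With the conventional null hypothesis that the lead concentration is at or below 25 ppb (safe):
A Type I error is rejecting H₀ when H₀ is true.
Here that means declaring the site contaminated and ordering remediation when actually the lead concentration is at or below 25 ppb (safe).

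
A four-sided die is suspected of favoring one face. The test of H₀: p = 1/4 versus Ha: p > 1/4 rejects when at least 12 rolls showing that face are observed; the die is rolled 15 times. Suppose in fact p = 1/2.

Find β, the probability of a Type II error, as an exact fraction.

503/512

β = P(fail to reject H₀ | Ha true) = P(S ≤ 11 | p = 1/2), S ~ Binomial(15, 1/2).
Summing C(15,j)·(1/2)^j·(1/2)^{15-j} for j = 0..11 gives 503/512.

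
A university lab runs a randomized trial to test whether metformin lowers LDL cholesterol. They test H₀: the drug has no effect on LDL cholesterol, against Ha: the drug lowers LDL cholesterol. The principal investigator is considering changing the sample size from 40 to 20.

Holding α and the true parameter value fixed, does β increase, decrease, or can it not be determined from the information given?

It increases.

With less data the test statistic is noisier; under Ha, more outcomes land inside the acceptance region.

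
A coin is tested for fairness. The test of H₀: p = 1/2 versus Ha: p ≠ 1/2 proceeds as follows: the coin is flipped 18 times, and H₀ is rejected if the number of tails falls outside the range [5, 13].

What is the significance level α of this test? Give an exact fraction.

The significance level is the null-hypothesis probability of the rejection region {≤4} ∪ {≥14}.
By symmetry, α = 2·P(X ≤ 4) = 2·(1 + 18 + 153 + 816 + 3060)/262144 = 8096/262144 = 253/8192.

253/8192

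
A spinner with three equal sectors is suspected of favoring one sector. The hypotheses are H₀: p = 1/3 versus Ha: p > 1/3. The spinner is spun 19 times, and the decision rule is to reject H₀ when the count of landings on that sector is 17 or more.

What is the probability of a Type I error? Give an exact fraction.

241/387420489

Under H₀, X ~ Binomial(19, 1/3), and α = P(X ≥ 17).
Summing C(19,j)(1/3)^j(2/3)^{19−j} for j = 17,…,19 gives 241/387420489.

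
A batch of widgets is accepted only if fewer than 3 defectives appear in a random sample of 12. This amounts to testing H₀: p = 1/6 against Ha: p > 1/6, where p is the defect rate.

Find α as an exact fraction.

α = P(reject H₀ | H₀ true) = P(K ≥ 3 | p = 1/6), K ~ Binomial(12, 1/6).
Via the complement, α = 1 − Σ_{j=0}^{2} C(12,j)(1/6)^j(5/6)^{12-j} = 702172961/2176782336.

702172961/2176782336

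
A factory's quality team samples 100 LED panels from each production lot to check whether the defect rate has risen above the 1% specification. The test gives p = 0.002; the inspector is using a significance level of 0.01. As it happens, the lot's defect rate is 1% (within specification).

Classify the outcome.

The conventional null hypothesis is that the lot's defect rate is 1% (within specification).
Since p = 0.002 < α = 0.01, H₀ is rejected.
H₀ is true (actually the lot's defect rate is 1% (within specification)).
Rejecting a true H₀ is a Type I error.

Type I error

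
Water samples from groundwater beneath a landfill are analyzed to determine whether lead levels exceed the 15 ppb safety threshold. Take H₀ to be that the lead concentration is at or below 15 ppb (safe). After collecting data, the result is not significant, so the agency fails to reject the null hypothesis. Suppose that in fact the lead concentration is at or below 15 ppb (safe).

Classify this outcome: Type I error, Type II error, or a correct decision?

The test retained a true H₀ — the decision matches the true state.

Neither — the decision is correct.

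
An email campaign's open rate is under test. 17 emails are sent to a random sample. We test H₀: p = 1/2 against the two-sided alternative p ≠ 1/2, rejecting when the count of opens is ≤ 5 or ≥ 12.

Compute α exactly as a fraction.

4701/32768

The significance level is the null-hypothesis probability of the rejection region {≤5} ∪ {≥12}.
The two tails are symmetric, so α = 2·(1 + 17 + 136 + 680 + 2380 + 6188)/2^17 = 18804/131072 = 4701/32768.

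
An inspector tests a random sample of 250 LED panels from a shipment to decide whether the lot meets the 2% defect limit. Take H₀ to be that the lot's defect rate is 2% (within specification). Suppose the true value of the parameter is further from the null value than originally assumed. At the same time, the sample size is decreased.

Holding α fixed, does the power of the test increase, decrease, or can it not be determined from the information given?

The first change alone would make β decrease; the second alone would make β increase. Which effect dominates depends on the magnitudes, which are not given.
Since power = 1 − β, the effect on power is likewise indeterminate.

Cannot be determined from the information given.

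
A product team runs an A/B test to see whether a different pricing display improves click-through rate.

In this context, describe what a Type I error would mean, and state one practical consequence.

A Type I error would mean concluding that the new design increases click-through rate when in fact the new design has no effect on click-through rate. Consequence: engineering effort is spent shipping a change that doesn't actually help.

With the conventional null hypothesis that the new design has no effect on click-through rate:
A Type I error is rejecting H₀ when H₀ is true.
Here that means shipping the new feature to all users when actually the new design has no effect on click-through rate.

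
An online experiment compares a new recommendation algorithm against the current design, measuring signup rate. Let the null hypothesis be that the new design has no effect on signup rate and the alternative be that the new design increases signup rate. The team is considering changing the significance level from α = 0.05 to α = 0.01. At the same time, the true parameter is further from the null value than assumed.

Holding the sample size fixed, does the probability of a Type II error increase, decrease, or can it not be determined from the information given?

Cannot be determined from the information given.

The first change alone would make β increase; the second alone would make β decrease. Which effect dominates depends on the magnitudes, which are not given.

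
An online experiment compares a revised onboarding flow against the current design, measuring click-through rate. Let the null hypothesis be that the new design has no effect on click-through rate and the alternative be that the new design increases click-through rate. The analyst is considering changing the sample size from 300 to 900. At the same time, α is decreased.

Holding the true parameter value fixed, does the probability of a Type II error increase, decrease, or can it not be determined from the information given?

The first change alone would make β decrease; the second alone would make β increase. Which effect dominates depends on the magnitudes, which are not given.

Cannot be determined from the information given.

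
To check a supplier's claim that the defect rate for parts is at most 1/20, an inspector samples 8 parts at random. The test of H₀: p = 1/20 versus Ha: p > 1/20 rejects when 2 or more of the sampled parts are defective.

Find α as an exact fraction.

α = P(reject H₀ | H₀ true) = P(K ≥ 2 | p = 1/20), K ~ Binomial(8, 1/20).
α = 1 − P(K ≤ 1) = 1 − 24134536953/25600000000 = 1465463047/25600000000.

1465463047/25600000000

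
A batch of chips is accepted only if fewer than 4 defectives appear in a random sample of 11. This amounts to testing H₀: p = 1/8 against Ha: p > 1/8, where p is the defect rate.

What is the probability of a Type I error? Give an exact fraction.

Under H₀, X ~ Binomial(11, 1/8); the Type I error rate is P(X ≥ 4).
α = 1 − P(X ≤ 3) = 1 − 1031899379/1073741824 = 41842445/1073741824.

41842445/1073741824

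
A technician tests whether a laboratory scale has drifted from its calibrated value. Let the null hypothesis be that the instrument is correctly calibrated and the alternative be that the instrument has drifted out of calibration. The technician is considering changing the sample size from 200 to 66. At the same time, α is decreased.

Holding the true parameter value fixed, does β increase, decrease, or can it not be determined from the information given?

It increases.

With less data the test statistic is noisier; under Ha, more outcomes land inside the acceptance region. A smaller α moves the rejection region further into the tail. With the alternative true, more outcomes now fall outside the rejection region, so failing to reject becomes more likely. Both changes push β in the same direction.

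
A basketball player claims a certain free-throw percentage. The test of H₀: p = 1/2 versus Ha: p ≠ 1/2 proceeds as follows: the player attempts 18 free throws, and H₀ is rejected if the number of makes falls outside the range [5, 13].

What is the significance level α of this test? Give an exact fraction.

253/8192

The significance level is the null-hypothesis probability of the rejection region {≤4} ∪ {≥14}.
Each tail has probability (1 + 18 + 153 + 816 + 3060)/262144; doubling gives α = 8096/262144 = 253/8192.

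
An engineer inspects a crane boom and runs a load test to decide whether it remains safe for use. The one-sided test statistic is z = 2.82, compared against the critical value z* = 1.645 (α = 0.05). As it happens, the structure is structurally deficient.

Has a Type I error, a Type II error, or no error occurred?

The conventional null hypothesis is that the structure meets the required load capacity (safe).
Since z = 2.82 > z* = 1.645, H₀ is rejected.
H₀ is false (actually the structure is structurally deficient).
The decision matches the true state — no error.

Neither — the decision is correct.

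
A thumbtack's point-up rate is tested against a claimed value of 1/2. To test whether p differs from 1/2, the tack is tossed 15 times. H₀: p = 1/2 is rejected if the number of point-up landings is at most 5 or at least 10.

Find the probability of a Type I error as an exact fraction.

α = P(S ≤ 5 or S ≥ 10 | p = 1/2), S ~ Binomial(15, 1/2).
By symmetry, α = 2·P(S ≤ 5) = 2·(1 + 15 + 105 + 455 + 1365 + 3003)/32768 = 9888/32768 = 309/1024.

309/1024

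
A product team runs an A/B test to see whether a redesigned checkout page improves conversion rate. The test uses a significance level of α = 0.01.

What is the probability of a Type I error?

The significance level α is, by definition, the probability of a Type I error — P(reject H₀ | H₀ true).

0.01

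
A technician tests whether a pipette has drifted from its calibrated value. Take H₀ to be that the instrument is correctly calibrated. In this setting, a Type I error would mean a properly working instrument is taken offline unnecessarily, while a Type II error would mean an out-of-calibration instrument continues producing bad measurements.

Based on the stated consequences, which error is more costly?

Type II error

The Type II consequence (an out-of-calibration instrument continues producing bad measurements) is more severe than the Type I consequence (a properly working instrument is taken offline unnecessarily).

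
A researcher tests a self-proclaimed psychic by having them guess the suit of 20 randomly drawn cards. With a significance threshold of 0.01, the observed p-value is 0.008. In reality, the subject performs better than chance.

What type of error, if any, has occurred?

No error — this is a correct decision.

The conventional null hypothesis is that the subject is guessing at random (p = 1/4).
Since p = 0.008 < α = 0.01, H₀ is rejected.
H₀ is false (actually the subject performs better than chance).
The decision matches the true state — no error.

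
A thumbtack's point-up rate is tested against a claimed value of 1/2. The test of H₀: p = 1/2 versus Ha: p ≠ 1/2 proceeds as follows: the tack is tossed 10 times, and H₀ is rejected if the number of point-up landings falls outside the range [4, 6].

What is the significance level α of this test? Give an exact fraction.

α = P(S ≤ 3 or S ≥ 7 | p = 1/2), S ~ Binomial(10, 1/2).
By symmetry, α = 2·P(S ≤ 3) = 2·(1 + 10 + 45 + 120)/1024 = 352/1024 = 11/32.

11/32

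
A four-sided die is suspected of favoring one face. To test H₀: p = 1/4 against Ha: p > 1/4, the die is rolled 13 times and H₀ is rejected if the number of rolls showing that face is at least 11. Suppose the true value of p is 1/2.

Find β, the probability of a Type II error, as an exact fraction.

2025/2048

β = P(fail to reject H₀ | Ha true) = P(Y ≤ 10 | p = 1/2), Y ~ Binomial(13, 1/2).
Summing C(13,j)·(1/2)^j·(1/2)^{13-j} for j = 0..10 gives 2025/2048.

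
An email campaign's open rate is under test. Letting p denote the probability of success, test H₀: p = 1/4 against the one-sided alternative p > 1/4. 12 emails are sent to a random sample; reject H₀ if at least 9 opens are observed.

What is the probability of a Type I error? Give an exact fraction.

α = P(reject H₀ | H₀ true) = P(S ≥ 9 | p = 1/4), with S ~ Binomial(12, 1/4).
P(S ≥ 9) = Σ_{j=9}^{12} C(12,j)·(1/4)^j·(3/4)^{12-j} = 6571/16777216.

6571/16777216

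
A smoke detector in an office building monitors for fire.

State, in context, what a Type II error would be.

A Type II error would mean concluding that there is no fire (or at least failing to establish that there is a fire) when in fact there is a fire.

With the conventional null hypothesis that there is no fire:
A Type II error is failing to reject H₀ when H₀ is false.
Here that means remaining silent when actually there is a fire.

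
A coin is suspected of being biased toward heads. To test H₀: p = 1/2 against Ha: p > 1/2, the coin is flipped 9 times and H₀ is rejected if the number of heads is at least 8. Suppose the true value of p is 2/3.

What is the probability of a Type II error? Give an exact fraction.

16867/19683

A Type II error is failing to reject when Ha holds: with p = 2/3, β = P(K ≤ 7).
Summing C(9,j)·(2/3)^j·(1/3)^{9-j} for j = 0..7 gives 16867/19683.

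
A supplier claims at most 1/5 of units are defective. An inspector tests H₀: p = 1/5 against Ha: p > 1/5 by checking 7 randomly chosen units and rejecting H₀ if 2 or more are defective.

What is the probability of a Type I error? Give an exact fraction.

33069/78125

Under H₀, X ~ Binomial(7, 1/5); the Type I error rate is P(X ≥ 2).
α = 1 − P(X ≤ 1) = 1 − 45056/78125 = 33069/78125.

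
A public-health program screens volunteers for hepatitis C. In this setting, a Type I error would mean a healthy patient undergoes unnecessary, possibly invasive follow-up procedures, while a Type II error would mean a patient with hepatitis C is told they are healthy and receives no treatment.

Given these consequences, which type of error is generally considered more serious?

Type II error

The Type II consequence (a patient with hepatitis C is told they are healthy and receives no treatment) is more severe than the Type I consequence (a healthy patient undergoes unnecessary, possibly invasive follow-up procedures).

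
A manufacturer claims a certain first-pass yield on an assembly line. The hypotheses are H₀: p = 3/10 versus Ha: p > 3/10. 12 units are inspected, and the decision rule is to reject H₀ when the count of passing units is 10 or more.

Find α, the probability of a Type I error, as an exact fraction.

Under H₀, X ~ Binomial(12, 3/10), and α = P(X ≥ 10).
Summing C(12,j)(3/10)^j(7/10)^{12−j} for j = 10,…,12 gives 41275251/200000000000.

41275251/200000000000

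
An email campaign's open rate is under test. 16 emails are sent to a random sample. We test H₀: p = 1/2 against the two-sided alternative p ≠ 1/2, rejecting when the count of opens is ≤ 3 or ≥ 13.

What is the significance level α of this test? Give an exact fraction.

697/32768

α = P(Y ≤ 3 or Y ≥ 13 | p = 1/2), Y ~ Binomial(16, 1/2).
By symmetry, α = 2·P(Y ≤ 3) = 2·(1 + 16 + 120 + 560)/65536 = 1394/65536 = 697/32768.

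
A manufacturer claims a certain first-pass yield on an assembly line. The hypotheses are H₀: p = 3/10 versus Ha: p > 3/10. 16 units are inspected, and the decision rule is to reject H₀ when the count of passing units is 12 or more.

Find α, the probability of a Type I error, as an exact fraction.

α = P(reject H₀ | H₀ true) = P(K ≥ 12 | p = 3/10), with K ~ Binomial(16, 3/10).
Summing C(16,j)(3/10)^j(7/10)^{16−j} for j = 12,…,16 gives 531662610897/2000000000000000.

531662610897/2000000000000000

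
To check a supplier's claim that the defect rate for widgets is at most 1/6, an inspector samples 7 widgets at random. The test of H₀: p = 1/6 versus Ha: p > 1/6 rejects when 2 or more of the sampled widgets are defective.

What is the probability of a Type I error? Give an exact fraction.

Under H₀, S ~ Binomial(7, 1/6); the Type I error rate is P(S ≥ 2).
Via the complement, α = 1 − Σ_{j=0}^{1} C(7,j)(1/6)^j(5/6)^{7-j} = 7703/23328.

7703/23328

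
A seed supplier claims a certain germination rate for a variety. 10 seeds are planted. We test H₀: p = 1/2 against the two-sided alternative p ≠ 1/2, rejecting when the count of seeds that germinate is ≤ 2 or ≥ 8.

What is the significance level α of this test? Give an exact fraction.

The significance level is the null-hypothesis probability of the rejection region {≤2} ∪ {≥8}.
By symmetry, α = 2·P(K ≤ 2) = 2·(1 + 10 + 45)/1024 = 112/1024 = 7/64.

7/64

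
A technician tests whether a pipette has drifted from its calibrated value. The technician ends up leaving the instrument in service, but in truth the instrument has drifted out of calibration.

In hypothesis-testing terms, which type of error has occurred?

The null hypothesis here is that the instrument is correctly calibrated.
'Leaving the instrument in service' corresponds to failing to reject H₀.
H₀ was not rejected but H₀ is false — a Type II error (false negative).

Type II error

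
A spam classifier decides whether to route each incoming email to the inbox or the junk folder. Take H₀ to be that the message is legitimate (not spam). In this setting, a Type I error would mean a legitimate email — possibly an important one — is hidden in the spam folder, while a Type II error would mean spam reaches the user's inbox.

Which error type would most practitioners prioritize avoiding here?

The Type I consequence (a legitimate email — possibly an important one — is hidden in the spam folder) is more severe than the Type II consequence (spam reaches the user's inbox).

Type I error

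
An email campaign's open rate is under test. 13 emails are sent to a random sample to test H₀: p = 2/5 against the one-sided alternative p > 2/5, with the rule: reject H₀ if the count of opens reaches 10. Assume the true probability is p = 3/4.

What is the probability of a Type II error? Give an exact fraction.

β = P(fail to reject H₀ | Ha true) = P(X ≤ 9 | p = 3/4), X ~ Binomial(13, 3/4).
Summing C(13,j)·(3/4)^j·(1/4)^{13-j} for j = 0..9 gives 3487541/8388608.

3487541/8388608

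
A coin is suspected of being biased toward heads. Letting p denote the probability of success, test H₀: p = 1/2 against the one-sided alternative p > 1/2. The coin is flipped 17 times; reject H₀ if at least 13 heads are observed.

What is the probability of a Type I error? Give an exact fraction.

1607/65536

Under H₀, Y ~ Binomial(17, 1/2), and α = P(Y ≥ 13).
Summing the upper tail: (2380 + 680 + 136 + 17 + 1) / 2^17 = 3214/131072 = 1607/65536.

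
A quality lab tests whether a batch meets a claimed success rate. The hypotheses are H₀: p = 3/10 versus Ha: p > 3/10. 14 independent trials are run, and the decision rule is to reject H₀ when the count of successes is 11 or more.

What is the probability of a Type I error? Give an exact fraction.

The Type I error probability is α = P(Y ≥ 11) computed under H₀, where Y ~ Binomial(14, 3/10).
Adding the binomial terms for j = 11 through 14 with p = 3/10 yields 12323939643/50000000000000.

12323939643/50000000000000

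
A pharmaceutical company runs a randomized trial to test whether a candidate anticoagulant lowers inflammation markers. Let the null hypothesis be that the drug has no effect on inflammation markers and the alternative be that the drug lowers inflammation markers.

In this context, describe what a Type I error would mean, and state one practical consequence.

A Type I error would mean concluding that the drug lowers inflammation markers when in fact the drug has no effect on inflammation markers. Consequence: resources are spent bringing an ineffective treatment to market.

A Type I error is rejecting H₀ when H₀ is true.
Here that means concluding that the drug is effective when actually the drug has no effect on inflammation markers.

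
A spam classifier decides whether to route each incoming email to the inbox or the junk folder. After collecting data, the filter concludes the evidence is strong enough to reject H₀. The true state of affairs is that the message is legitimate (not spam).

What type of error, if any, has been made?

Type I error

The conventional null hypothesis here is that the message is legitimate (not spam).
H₀ was rejected, but H₀ is actually true.
Rejecting a true null hypothesis is a Type I error (false positive).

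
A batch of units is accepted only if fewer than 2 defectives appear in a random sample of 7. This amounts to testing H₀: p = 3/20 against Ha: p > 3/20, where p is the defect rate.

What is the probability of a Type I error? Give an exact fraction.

The significance level is the probability, assuming p = 3/20, of seeing 2 or more defectives in 7 draws.
Via the complement, α = 1 − Σ_{j=0}^{1} C(7,j)(3/20)^j(17/20)^{7-j} = 181386189/640000000.

181386189/640000000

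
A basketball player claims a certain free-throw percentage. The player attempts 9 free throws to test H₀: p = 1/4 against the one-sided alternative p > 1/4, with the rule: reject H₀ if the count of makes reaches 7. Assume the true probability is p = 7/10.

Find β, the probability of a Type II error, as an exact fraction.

A Type II error is failing to reject when Ha holds: with p = 7/10, β = P(X ≤ 6).
Adding the binomial probabilities P(X=0)+…+P(X=6) at p = 7/10 gives 268584417/500000000.

268584417/500000000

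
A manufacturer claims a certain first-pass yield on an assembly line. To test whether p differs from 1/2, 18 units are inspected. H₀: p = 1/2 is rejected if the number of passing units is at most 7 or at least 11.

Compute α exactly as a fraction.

15751/32768

Under H₀, Y ~ Binomial(18, 1/2); α is the probability of landing in either tail, P(Y ≤ 7) + P(Y ≥ 11).
Each tail has probability (1 + 18 + 153 + 816 + 3060 + 8568 + 18564 + 31824)/262144; doubling gives α = 126008/262144 = 15751/32768.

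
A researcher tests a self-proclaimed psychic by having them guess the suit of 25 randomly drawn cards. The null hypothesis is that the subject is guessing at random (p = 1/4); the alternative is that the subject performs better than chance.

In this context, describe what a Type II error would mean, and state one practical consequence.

A Type II error is failing to reject H₀ when H₀ is false.
Here that means concluding there is no evidence of ability when actually the subject performs better than chance.

A Type II error would mean concluding that the subject is guessing at random (p = 1/4) (or at least failing to establish that the subject performs better than chance) when in fact the subject performs better than chance. Consequence: genuine ability (if it existed) would go unrecognized.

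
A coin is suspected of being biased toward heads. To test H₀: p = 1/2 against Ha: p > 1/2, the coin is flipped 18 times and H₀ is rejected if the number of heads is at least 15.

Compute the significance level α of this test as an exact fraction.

247/65536

α = P(reject H₀ | H₀ true) = P(S ≥ 15 | p = 1/2), with S ~ Binomial(18, 1/2).
Summing the upper tail: (816 + 153 + 18 + 1) / 2^18 = 988/262144 = 247/65536.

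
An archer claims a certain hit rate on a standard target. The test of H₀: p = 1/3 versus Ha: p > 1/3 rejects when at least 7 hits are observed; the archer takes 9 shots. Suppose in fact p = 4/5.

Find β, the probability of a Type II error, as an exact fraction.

511333/1953125

A Type II error is failing to reject when Ha holds: with p = 4/5, β = P(K ≤ 6).
Adding the binomial probabilities P(K=0)+…+P(K=6) at p = 4/5 gives 511333/1953125.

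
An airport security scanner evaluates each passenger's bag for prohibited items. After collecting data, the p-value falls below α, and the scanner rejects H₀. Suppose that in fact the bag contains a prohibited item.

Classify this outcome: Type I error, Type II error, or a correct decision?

The conventional null hypothesis here is that the bag contains no prohibited items.
The test rejected a false H₀ — the decision matches the true state.

Neither — the decision is correct.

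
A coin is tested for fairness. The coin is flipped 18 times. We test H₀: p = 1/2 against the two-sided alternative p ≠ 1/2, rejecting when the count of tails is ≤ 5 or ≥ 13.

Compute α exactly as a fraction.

α = P(Y ≤ 5 or Y ≥ 13 | p = 1/2), Y ~ Binomial(18, 1/2).
The two tails are symmetric, so α = 2·(1 + 18 + 153 + 816 + 3060 + 8568)/2^18 = 25232/262144 = 1577/16384.

1577/16384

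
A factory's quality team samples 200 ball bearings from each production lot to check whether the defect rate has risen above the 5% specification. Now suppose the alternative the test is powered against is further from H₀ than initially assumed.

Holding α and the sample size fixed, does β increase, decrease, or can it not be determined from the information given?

It decreases.

A bigger departure from H₀ is easier for the test to detect, so it fails to reject less often.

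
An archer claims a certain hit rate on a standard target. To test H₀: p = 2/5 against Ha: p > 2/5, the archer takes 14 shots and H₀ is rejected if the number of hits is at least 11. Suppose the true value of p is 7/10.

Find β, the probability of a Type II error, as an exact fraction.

32241628521117/50000000000000

β = P(fail to reject H₀ | Ha true) = P(K ≤ 10 | p = 7/10), K ~ Binomial(14, 7/10).
Summing C(14,j)·(7/10)^j·(3/10)^{14-j} for j = 0..10 gives 32241628521117/50000000000000.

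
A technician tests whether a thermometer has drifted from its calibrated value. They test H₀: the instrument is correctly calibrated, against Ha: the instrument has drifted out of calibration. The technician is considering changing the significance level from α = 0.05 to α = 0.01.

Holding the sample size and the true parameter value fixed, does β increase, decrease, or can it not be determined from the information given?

A smaller α moves the rejection region further into the tail. With the alternative true, more outcomes now fall outside the rejection region, so failing to reject becomes more likely.

It increases.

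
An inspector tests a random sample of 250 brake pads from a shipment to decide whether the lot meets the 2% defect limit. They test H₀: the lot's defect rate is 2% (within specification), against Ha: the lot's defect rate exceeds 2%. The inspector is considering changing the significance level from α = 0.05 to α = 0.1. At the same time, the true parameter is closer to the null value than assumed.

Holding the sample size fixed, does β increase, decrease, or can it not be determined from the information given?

The first change alone would make β decrease; the second alone would make β increase. Which effect dominates depends on the magnitudes, which are not given.

Cannot be determined from the information given.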